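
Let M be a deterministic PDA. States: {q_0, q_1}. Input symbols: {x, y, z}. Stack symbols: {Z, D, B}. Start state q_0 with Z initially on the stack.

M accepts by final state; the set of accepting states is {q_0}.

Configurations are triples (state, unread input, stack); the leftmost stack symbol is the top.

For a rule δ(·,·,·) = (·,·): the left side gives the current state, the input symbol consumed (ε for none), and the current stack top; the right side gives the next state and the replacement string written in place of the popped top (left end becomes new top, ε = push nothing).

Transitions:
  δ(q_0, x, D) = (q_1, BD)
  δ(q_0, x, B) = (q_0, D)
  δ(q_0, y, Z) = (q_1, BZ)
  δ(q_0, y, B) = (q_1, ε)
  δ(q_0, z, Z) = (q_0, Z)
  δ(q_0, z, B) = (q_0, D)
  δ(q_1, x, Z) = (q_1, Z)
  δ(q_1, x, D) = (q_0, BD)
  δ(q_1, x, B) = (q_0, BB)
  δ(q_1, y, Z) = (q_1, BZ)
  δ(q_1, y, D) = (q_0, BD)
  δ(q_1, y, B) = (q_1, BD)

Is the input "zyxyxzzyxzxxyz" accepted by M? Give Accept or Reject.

(q_0, zyxyxzzyxzxxyz, Z) ⊢ (q_0, yxyxzzyxzxxyz, Z) ⊢ (q_1, xyxzzyxzxxyz, BZ) ⊢ (q_0, yxzzyxzxxyz, BBZ) ⊢ (q_1, xzzyxzxxyz, BZ) ⊢ (q_0, zzyxzxxyz, BBZ) ⊢ (q_0, zyxzxxyz, DBZ)
No transition applies at (q_0, zyxzxxyz, DBZ); input not fully consumed.

Reject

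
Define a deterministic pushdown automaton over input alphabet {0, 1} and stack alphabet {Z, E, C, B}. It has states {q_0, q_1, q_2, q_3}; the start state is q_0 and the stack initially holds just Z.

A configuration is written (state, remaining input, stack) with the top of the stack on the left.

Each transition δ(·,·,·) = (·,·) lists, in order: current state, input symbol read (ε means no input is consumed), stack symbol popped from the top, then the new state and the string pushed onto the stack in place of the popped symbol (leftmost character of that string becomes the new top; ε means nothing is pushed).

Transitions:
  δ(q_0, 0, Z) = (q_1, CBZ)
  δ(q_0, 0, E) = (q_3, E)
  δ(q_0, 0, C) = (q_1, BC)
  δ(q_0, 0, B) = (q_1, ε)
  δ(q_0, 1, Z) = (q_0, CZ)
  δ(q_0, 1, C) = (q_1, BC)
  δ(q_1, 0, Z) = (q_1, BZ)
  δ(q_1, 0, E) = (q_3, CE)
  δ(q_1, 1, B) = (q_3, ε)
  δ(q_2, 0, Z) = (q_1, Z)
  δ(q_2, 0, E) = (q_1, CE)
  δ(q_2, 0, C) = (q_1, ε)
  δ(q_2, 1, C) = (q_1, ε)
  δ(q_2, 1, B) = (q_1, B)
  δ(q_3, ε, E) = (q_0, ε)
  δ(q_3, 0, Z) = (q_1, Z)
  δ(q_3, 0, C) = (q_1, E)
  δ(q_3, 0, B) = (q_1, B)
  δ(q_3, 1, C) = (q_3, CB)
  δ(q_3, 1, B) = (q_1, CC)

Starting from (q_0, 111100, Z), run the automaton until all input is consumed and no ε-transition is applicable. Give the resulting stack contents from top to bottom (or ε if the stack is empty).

(q_0, 111100, Z) ⊢ (q_0, 11100, CZ) ⊢ (q_1, 1100, BCZ) ⊢ (q_3, 100, CZ) ⊢ (q_3, 00, CBZ) ⊢ (q_1, 0, EBZ) ⊢ (q_3, ε, CEBZ)
All input consumed in state q_3 with stack CEBZ.

CEBZ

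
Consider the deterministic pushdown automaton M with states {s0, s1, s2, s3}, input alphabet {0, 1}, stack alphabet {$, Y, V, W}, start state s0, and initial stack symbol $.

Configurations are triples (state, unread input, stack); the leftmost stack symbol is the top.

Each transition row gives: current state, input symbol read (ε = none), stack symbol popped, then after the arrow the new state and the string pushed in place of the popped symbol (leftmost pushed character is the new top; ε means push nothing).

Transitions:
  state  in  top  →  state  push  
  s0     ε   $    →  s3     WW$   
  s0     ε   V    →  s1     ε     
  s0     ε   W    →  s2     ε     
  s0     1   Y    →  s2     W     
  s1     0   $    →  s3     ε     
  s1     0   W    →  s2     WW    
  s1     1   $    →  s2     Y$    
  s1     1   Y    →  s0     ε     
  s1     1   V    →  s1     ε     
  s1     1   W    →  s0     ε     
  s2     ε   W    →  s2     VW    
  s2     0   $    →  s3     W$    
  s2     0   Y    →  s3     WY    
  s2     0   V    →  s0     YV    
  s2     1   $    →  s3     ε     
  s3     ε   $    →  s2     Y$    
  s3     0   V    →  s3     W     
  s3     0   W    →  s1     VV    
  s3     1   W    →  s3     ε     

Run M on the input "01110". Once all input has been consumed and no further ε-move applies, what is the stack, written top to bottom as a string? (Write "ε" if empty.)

VVW$

(s0, 01110, $)
  ε-move, top $: go to s3, push WW$ → (s3, 01110, WW$)
  read 0, top W: go to s1, push VV → (s1, 1110, VVW$)
  read 1, top V: go to s1, push ε → (s1, 110, VW$)
  read 1, top V: go to s1, push ε → (s1, 10, W$)
  read 1, top W: go to s0, push ε → (s0, 0, $)
  ε-move, top $: go to s3, push WW$ → (s3, 0, WW$)
  read 0, top W: go to s1, push VV → (s1, ε, VVW$)
All input consumed in state s1 with stack VVW$.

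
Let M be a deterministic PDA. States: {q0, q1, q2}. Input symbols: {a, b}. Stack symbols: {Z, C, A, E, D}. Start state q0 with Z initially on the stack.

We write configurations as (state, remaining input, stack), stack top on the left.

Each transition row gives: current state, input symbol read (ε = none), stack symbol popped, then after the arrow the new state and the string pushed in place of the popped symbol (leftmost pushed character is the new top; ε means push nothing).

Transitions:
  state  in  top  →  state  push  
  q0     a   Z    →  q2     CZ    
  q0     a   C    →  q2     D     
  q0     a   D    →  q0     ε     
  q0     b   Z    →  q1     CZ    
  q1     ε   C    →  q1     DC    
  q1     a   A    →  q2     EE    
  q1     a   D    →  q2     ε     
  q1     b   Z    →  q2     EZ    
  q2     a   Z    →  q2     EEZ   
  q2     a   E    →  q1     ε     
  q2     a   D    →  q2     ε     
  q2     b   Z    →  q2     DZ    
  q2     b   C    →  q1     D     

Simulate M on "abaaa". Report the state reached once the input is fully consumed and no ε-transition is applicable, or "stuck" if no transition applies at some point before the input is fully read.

q1

(q0, abaaa, Z) ⊢ (q2, baaa, CZ) ⊢ (q1, aaa, DZ) ⊢ (q2, aa, Z) ⊢ (q2, a, EEZ) ⊢ (q1, ε, EZ)
All input consumed; M is in state q1.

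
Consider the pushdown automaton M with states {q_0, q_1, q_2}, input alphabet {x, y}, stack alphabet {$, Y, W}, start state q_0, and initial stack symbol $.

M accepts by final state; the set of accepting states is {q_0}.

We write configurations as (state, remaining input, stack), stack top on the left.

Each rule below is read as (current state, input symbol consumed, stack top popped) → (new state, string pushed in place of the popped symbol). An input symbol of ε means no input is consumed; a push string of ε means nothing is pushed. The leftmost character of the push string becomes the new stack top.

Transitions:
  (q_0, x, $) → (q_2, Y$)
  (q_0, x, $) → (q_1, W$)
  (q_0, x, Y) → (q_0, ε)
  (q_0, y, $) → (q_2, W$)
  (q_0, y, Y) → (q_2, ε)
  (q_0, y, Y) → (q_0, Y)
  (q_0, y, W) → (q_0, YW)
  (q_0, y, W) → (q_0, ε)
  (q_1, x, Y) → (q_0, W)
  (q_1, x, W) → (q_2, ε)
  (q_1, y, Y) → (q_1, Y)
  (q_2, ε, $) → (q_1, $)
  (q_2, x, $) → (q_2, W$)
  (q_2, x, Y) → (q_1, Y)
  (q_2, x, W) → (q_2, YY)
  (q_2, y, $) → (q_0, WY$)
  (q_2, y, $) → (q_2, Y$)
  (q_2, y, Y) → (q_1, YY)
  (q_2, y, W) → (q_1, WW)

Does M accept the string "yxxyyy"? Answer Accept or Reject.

Reject

No computation consumes all input and reaches a final state.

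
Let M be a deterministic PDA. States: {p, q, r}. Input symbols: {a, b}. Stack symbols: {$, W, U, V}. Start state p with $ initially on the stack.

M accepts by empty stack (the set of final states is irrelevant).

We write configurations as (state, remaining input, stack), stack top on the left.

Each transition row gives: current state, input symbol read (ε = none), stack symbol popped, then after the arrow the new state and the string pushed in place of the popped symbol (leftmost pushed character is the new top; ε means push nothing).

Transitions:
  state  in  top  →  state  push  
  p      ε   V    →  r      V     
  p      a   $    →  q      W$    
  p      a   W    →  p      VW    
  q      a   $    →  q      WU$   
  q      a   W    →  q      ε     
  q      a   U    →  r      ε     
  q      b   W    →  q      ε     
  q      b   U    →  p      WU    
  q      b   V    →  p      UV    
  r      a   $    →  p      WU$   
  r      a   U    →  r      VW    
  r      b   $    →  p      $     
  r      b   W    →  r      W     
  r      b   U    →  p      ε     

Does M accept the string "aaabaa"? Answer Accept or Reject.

Reject

(p, aaabaa, $)
  read a, top $: go to q, push W$ → (q, aabaa, W$)
  read a, top W: go to q, push ε → (q, abaa, $)
  read a, top $: go to q, push WU$ → (q, baa, WU$)
  read b, top W: go to q, push ε → (q, aa, U$)
  read a, top U: go to r, push ε → (r, a, $)
  read a, top $: go to p, push WU$ → (p, ε, WU$)
All input consumed; stack is WU$, not empty, and no further ε-move applies.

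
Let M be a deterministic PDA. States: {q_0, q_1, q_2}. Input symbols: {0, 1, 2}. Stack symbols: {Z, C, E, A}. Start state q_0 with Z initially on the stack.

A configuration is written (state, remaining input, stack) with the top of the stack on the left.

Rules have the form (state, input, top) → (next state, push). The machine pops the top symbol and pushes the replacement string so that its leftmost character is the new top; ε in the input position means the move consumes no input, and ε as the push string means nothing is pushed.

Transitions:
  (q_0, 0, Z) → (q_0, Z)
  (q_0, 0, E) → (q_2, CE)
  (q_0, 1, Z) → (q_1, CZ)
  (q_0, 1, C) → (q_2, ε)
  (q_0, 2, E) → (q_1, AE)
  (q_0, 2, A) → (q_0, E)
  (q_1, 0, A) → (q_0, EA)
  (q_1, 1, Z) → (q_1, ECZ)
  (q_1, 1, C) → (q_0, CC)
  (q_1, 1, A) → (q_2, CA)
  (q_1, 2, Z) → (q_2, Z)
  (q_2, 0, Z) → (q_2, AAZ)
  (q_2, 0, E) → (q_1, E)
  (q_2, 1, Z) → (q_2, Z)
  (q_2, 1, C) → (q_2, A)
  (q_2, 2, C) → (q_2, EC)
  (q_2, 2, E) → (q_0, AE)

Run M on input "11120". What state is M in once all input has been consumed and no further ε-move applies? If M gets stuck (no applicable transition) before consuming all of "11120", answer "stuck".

(q_0, 11120, Z)
  read 1, top Z: go to q_1, push CZ → (q_1, 1120, CZ)
  read 1, top C: go to q_0, push CC → (q_0, 120, CCZ)
  read 1, top C: go to q_2, push ε → (q_2, 20, CZ)
  read 2, top C: go to q_2, push EC → (q_2, 0, ECZ)
  read 0, top E: go to q_1, push E → (q_1, ε, ECZ)
All input consumed; M is in state q_1.

q_1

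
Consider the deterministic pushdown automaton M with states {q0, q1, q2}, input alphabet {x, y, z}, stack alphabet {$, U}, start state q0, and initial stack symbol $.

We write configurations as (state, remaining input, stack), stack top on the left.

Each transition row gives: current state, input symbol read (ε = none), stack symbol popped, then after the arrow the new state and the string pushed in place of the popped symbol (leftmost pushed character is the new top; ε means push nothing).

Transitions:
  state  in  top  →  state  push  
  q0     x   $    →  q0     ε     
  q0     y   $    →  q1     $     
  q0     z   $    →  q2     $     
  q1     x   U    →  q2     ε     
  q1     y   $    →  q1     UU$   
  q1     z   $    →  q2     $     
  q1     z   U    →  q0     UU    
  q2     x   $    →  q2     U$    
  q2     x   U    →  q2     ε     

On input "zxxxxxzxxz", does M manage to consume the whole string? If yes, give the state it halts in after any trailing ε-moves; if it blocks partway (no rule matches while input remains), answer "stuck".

stuck

(q0, zxxxxxzxxz, $) ⊢ (q2, xxxxxzxxz, $) ⊢ (q2, xxxxzxxz, U$) ⊢ (q2, xxxzxxz, $) ⊢ (q2, xxzxxz, U$) ⊢ (q2, xzxxz, $) ⊢ (q2, zxxz, U$)
No transition for (q2, z, top U); M blocks with input zxxz remaining.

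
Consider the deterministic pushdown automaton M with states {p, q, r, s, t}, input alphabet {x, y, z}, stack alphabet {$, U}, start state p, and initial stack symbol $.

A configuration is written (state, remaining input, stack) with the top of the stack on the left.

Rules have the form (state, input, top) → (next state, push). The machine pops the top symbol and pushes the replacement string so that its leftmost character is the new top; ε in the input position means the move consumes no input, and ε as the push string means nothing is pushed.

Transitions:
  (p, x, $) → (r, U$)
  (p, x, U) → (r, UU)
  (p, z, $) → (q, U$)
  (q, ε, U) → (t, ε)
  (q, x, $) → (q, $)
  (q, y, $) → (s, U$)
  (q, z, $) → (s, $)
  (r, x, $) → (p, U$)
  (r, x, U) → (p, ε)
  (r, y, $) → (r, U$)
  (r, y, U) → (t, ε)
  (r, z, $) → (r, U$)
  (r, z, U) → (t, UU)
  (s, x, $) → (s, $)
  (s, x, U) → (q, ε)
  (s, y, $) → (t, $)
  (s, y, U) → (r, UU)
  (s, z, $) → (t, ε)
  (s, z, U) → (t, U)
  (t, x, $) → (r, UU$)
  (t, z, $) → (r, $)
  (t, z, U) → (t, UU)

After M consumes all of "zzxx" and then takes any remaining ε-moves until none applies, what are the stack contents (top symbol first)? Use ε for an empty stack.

(p, zzxx, $)
  read z, top $: go to q, push U$ → (q, zxx, U$)
  ε-move, top U: go to t, push ε → (t, zxx, $)
  read z, top $: go to r, push $ → (r, xx, $)
  read x, top $: go to p, push U$ → (p, x, U$)
  read x, top U: go to r, push UU → (r, ε, UU$)
All input consumed in state r with stack UU$.

UU$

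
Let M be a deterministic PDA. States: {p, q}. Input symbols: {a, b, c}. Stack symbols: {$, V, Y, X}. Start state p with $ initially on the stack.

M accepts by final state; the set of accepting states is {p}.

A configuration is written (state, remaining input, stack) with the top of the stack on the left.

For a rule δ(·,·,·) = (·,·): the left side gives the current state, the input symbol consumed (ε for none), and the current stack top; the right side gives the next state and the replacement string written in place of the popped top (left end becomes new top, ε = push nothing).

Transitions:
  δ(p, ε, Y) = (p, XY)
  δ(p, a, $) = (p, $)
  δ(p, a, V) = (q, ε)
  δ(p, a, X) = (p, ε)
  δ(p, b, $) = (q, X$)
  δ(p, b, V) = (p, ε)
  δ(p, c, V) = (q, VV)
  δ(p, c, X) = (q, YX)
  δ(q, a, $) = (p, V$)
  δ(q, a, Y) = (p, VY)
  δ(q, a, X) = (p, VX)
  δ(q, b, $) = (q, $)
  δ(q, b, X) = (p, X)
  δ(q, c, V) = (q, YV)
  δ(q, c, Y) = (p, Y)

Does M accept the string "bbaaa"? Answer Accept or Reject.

Accept

(p, bbaaa, $)
  read b, top $: go to q, push X$ → (q, baaa, X$)
  read b, top X: go to p, push X → (p, aaa, X$)
  read a, top X: go to p, push ε → (p, aa, $)
  read a, top $: go to p, push $ → (p, a, $)
  read a, top $: go to p, push $ → (p, ε, $)
All input consumed; state p ∈ F.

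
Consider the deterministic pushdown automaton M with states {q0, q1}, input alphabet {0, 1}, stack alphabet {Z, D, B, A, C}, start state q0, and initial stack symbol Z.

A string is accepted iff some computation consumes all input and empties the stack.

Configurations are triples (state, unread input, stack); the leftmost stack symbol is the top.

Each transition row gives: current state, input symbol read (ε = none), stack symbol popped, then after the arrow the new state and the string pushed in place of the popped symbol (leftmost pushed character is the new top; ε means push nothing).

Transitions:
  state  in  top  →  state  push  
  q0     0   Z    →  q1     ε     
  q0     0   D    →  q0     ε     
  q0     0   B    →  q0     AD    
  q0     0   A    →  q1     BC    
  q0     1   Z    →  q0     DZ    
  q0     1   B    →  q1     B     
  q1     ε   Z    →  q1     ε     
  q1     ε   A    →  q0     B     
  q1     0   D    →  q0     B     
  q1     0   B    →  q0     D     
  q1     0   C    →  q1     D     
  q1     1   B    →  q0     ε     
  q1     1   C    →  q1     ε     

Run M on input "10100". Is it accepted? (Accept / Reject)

Accept

(q0, 10100, Z)
  read 1, top Z: go to q0, push DZ → (q0, 0100, DZ)
  read 0, top D: go to q0, push ε → (q0, 100, Z)
  read 1, top Z: go to q0, push DZ → (q0, 00, DZ)
  read 0, top D: go to q0, push ε → (q0, 0, Z)
  read 0, top Z: go to q1, push ε → (q1, ε, ε)
All input consumed and the stack is empty.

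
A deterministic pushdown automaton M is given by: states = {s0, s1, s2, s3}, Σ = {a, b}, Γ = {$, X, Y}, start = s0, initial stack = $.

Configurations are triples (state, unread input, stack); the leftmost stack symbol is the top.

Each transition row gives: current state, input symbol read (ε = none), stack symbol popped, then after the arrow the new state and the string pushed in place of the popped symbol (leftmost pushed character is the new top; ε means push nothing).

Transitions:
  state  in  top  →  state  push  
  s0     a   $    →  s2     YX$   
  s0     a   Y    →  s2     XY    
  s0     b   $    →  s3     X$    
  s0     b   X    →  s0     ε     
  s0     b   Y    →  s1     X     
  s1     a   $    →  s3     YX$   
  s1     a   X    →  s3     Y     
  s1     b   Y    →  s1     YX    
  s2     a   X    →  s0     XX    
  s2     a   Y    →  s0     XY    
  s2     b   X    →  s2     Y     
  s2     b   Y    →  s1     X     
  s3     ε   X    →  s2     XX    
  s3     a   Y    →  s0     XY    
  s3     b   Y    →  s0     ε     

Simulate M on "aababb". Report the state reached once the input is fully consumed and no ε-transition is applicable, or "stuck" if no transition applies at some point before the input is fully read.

s1

(s0, aababb, $)
  read a, top $: go to s2, push YX$ → (s2, ababb, YX$)
  read a, top Y: go to s0, push XY → (s0, babb, XYX$)
  read b, top X: go to s0, push ε → (s0, abb, YX$)
  read a, top Y: go to s2, push XY → (s2, bb, XYX$)
  read b, top X: go to s2, push Y → (s2, b, YYX$)
  read b, top Y: go to s1, push X → (s1, ε, XYX$)
All input consumed; M is in state s1.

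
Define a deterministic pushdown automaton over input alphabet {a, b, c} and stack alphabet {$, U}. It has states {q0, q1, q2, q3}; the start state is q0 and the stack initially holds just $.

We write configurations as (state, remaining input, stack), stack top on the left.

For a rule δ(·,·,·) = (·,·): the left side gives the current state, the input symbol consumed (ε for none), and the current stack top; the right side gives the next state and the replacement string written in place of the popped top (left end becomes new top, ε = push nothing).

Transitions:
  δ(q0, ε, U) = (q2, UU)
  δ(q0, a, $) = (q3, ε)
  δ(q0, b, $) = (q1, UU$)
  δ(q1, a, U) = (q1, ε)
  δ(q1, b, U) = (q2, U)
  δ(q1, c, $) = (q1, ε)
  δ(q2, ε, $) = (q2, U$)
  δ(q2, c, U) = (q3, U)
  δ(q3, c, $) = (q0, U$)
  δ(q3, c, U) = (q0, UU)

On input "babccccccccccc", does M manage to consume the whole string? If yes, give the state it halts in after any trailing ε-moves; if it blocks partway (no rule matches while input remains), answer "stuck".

(q0, babccccccccccc, $) ⊢ (q1, abccccccccccc, UU$) ⊢ (q1, bccccccccccc, U$) ⊢ (q2, ccccccccccc, U$) ⊢ (q3, cccccccccc, U$) ⊢ (q0, ccccccccc, UU$) ⊢ (q2, ccccccccc, UUU$) ⊢ (q3, cccccccc, UUU$) ⊢ (q0, ccccccc, UUUU$) ⊢ (q2, ccccccc, UUUUU$) ⊢ (q3, cccccc, UUUUU$) ⊢ (q0, ccccc, UUUUUU$) ⊢ (q2, ccccc, UUUUUUU$) ⊢ (q3, cccc, UUUUUUU$) ⊢ (q0, ccc, UUUUUUUU$) ⊢ (q2, ccc, UUUUUUUUU$) ⊢ (q3, cc, UUUUUUUUU$) ⊢ (q0, c, UUUUUUUUUU$) ⊢ (q2, c, UUUUUUUUUUU$) ⊢ (q3, ε, UUUUUUUUUUU$)
All input consumed; M is in state q3.

q3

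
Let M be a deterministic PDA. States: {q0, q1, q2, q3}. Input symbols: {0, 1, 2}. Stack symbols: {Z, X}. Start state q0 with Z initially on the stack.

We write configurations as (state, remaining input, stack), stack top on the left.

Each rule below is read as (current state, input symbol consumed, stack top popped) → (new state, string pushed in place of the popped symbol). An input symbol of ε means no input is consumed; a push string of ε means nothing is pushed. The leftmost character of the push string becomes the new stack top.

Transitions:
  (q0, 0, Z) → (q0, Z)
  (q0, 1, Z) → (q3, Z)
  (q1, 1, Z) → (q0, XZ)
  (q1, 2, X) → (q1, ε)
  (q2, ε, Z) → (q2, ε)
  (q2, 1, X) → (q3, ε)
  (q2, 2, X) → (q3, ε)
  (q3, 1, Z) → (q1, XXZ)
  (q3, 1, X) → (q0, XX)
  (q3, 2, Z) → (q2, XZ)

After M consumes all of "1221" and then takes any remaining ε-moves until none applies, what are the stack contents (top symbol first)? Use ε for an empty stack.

XXZ

(q0, 1221, Z)
  read 1, top Z: go to q3, push Z → (q3, 221, Z)
  read 2, top Z: go to q2, push XZ → (q2, 21, XZ)
  read 2, top X: go to q3, push ε → (q3, 1, Z)
  read 1, top Z: go to q1, push XXZ → (q1, ε, XXZ)
All input consumed in state q1 with stack XXZ.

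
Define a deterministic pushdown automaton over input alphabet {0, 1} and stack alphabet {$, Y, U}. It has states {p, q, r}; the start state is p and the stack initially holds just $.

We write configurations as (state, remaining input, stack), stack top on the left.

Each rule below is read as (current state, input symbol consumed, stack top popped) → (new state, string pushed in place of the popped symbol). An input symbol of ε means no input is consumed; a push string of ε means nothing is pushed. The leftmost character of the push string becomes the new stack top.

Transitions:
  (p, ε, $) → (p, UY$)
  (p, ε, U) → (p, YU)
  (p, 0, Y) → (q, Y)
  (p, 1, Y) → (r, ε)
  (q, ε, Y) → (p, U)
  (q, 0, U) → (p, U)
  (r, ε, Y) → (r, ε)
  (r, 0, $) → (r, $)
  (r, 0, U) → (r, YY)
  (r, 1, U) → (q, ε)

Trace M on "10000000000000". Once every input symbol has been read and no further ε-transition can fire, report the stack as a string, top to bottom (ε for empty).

(p, 10000000000000, $)
  ε-move, top $: go to p, push UY$ → (p, 10000000000000, UY$)
  ε-move, top U: go to p, push YU → (p, 10000000000000, YUY$)
  read 1, top Y: go to r, push ε → (r, 0000000000000, UY$)
  read 0, top U: go to r, push YY → (r, 000000000000, YYY$)
  ε-move, top Y: go to r, push ε → (r, 000000000000, YY$)
  ε-move, top Y: go to r, push ε → (r, 000000000000, Y$)
  ε-move, top Y: go to r, push ε → (r, 000000000000, $)
  read 0, top $: go to r, push $ → (r, 00000000000, $)
  read 0, top $: go to r, push $ → (r, 0000000000, $)
  read 0, top $: go to r, push $ → (r, 000000000, $)
  read 0, top $: go to r, push $ → (r, 00000000, $)
  read 0, top $: go to r, push $ → (r, 0000000, $)
  read 0, top $: go to r, push $ → (r, 000000, $)
  read 0, top $: go to r, push $ → (r, 00000, $)
  read 0, top $: go to r, push $ → (r, 0000, $)
  read 0, top $: go to r, push $ → (r, 000, $)
  read 0, top $: go to r, push $ → (r, 00, $)
  read 0, top $: go to r, push $ → (r, 0, $)
  read 0, top $: go to r, push $ → (r, ε, $)
All input consumed in state r with stack $.

$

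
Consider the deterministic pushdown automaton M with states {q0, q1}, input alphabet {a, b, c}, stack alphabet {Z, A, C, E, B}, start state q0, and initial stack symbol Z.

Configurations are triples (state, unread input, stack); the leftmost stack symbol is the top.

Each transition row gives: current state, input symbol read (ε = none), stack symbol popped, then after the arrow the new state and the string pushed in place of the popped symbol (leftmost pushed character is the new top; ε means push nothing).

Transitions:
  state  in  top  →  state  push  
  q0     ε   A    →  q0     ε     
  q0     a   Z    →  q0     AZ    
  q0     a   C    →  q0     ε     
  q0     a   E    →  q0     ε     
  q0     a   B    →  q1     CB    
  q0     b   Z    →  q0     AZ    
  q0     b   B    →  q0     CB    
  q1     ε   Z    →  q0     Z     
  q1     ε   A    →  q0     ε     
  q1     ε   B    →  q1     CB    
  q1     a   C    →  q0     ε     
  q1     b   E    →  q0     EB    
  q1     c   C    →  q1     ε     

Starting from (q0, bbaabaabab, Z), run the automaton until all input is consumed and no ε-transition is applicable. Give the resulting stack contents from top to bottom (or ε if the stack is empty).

(q0, bbaabaabab, Z) ⊢ (q0, baabaabab, AZ) ⊢ (q0, baabaabab, Z) ⊢ (q0, aabaabab, AZ) ⊢ (q0, aabaabab, Z) ⊢ (q0, abaabab, AZ) ⊢ (q0, abaabab, Z) ⊢ (q0, baabab, AZ) ⊢ (q0, baabab, Z) ⊢ (q0, aabab, AZ) ⊢ (q0, aabab, Z) ⊢ (q0, abab, AZ) ⊢ (q0, abab, Z) ⊢ (q0, bab, AZ) ⊢ (q0, bab, Z) ⊢ (q0, ab, AZ) ⊢ (q0, ab, Z) ⊢ (q0, b, AZ) ⊢ (q0, b, Z) ⊢ (q0, ε, AZ) ⊢ (q0, ε, Z)
All input consumed in state q0 with stack Z.

Z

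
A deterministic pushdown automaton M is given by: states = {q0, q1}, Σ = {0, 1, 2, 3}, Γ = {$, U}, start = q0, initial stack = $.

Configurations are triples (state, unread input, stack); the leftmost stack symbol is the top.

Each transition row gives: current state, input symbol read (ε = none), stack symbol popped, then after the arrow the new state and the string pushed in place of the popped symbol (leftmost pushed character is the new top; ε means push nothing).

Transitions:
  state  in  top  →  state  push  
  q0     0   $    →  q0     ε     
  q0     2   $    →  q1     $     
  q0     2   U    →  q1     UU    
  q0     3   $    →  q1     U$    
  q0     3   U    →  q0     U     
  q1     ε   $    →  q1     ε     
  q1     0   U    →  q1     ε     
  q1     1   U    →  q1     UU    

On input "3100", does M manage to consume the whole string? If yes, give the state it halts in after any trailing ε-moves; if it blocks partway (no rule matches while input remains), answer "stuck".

(q0, 3100, $)
  read 3, top $: go to q1, push U$ → (q1, 100, U$)
  read 1, top U: go to q1, push UU → (q1, 00, UU$)
  read 0, top U: go to q1, push ε → (q1, 0, U$)
  read 0, top U: go to q1, push ε → (q1, ε, $)
  ε-move, top $: go to q1, push ε → (q1, ε, ε)
All input consumed; M is in state q1.

q1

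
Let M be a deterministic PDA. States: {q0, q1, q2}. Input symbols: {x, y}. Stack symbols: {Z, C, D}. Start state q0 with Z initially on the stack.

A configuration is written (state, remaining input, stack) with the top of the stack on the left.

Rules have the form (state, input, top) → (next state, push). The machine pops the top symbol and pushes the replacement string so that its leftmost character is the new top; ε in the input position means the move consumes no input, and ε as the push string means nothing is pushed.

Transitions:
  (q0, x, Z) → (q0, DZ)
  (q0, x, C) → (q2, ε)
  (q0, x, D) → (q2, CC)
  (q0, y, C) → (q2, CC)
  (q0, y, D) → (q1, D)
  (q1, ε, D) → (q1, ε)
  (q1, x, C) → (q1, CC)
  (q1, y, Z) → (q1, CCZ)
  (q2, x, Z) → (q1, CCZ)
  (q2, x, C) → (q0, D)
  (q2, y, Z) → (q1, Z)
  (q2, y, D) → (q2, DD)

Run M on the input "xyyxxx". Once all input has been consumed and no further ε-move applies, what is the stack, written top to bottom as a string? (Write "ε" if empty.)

(q0, xyyxxx, Z) ⊢ (q0, yyxxx, DZ) ⊢ (q1, yxxx, DZ) ⊢ (q1, yxxx, Z) ⊢ (q1, xxx, CCZ) ⊢ (q1, xx, CCCZ) ⊢ (q1, x, CCCCZ) ⊢ (q1, ε, CCCCCZ)
All input consumed in state q1 with stack CCCCCZ.

CCCCCZ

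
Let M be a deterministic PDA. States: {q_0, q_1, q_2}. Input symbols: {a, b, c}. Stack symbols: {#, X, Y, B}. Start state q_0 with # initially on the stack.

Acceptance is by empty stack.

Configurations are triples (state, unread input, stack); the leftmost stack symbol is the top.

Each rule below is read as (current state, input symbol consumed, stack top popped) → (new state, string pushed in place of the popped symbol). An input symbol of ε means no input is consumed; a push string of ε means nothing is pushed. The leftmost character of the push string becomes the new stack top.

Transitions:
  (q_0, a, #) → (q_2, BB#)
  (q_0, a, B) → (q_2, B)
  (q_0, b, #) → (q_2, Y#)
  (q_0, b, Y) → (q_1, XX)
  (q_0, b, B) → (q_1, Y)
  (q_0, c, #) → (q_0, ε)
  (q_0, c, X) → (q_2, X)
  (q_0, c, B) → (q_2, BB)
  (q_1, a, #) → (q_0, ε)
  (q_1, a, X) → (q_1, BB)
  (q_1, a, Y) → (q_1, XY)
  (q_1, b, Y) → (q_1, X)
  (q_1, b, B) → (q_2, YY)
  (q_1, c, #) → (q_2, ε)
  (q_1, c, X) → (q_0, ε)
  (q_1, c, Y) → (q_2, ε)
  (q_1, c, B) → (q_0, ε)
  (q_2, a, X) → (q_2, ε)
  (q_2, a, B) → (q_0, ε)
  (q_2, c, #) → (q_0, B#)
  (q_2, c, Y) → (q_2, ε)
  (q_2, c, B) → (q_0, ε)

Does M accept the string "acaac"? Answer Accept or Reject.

(q_0, acaac, #)
  read a, top #: go to q_2, push BB# → (q_2, caac, BB#)
  read c, top B: go to q_0, push ε → (q_0, aac, B#)
  read a, top B: go to q_2, push B → (q_2, ac, B#)
  read a, top B: go to q_0, push ε → (q_0, c, #)
  read c, top #: go to q_0, push ε → (q_0, ε, ε)
All input consumed and the stack is empty.

Accept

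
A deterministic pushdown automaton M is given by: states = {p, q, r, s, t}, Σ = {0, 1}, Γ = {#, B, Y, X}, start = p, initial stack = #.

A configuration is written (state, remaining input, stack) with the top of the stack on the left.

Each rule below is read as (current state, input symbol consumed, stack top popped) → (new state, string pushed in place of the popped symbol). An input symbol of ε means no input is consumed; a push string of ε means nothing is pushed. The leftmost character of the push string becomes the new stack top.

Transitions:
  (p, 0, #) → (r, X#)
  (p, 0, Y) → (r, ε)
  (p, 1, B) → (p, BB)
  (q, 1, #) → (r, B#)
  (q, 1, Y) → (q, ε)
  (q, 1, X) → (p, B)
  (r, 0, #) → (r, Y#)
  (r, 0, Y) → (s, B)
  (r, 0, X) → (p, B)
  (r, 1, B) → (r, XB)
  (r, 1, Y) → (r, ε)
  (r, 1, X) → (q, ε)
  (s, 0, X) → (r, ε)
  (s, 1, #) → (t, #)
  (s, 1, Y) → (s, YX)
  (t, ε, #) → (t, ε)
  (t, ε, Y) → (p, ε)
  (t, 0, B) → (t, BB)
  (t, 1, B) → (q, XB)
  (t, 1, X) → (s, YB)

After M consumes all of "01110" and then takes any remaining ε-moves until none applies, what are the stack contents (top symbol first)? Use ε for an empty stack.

(p, 01110, #)
  read 0, top #: go to r, push X# → (r, 1110, X#)
  read 1, top X: go to q, push ε → (q, 110, #)
  read 1, top #: go to r, push B# → (r, 10, B#)
  read 1, top B: go to r, push XB → (r, 0, XB#)
  read 0, top X: go to p, push B → (p, ε, BB#)
All input consumed in state p with stack BB#.

BB#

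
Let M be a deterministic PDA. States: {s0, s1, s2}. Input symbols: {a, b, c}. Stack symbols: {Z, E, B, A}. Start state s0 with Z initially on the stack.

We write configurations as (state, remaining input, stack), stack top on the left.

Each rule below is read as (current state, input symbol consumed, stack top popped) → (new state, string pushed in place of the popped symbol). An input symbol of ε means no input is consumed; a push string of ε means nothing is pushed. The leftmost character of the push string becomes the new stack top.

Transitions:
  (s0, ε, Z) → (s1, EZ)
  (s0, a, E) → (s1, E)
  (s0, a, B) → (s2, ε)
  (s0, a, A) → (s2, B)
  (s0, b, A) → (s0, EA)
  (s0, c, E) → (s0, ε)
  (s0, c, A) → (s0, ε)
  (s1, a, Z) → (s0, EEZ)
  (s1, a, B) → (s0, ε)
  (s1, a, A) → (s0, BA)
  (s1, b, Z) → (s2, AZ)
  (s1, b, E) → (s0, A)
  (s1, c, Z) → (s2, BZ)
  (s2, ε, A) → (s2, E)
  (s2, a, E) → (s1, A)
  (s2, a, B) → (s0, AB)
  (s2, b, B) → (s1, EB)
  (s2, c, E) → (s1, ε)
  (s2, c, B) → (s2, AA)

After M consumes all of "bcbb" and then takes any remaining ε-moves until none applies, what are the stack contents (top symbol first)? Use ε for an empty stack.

EAZ

(s0, bcbb, Z)
  ε-move, top Z: go to s1, push EZ → (s1, bcbb, EZ)
  read b, top E: go to s0, push A → (s0, cbb, AZ)
  read c, top A: go to s0, push ε → (s0, bb, Z)
  ε-move, top Z: go to s1, push EZ → (s1, bb, EZ)
  read b, top E: go to s0, push A → (s0, b, AZ)
  read b, top A: go to s0, push EA → (s0, ε, EAZ)
All input consumed in state s0 with stack EAZ.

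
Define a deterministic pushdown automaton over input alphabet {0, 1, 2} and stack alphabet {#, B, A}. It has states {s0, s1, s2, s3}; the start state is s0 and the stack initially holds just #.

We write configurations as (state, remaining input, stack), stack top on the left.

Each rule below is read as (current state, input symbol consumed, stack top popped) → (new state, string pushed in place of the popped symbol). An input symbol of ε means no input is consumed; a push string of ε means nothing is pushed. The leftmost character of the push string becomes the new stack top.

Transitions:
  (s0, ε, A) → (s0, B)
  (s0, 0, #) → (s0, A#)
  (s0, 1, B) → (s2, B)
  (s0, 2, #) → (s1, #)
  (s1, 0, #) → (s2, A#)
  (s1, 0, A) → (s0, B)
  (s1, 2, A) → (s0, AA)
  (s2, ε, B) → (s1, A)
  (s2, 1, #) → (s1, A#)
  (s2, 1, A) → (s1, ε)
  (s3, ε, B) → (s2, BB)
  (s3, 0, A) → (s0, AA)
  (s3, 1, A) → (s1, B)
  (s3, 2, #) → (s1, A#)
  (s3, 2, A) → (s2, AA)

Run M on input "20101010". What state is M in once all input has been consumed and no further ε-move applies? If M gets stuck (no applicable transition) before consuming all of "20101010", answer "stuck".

(s0, 20101010, #)
  read 2, top #: go to s1, push # → (s1, 0101010, #)
  read 0, top #: go to s2, push A# → (s2, 101010, A#)
  read 1, top A: go to s1, push ε → (s1, 01010, #)
  read 0, top #: go to s2, push A# → (s2, 1010, A#)
  read 1, top A: go to s1, push ε → (s1, 010, #)
  read 0, top #: go to s2, push A# → (s2, 10, A#)
  read 1, top A: go to s1, push ε → (s1, 0, #)
  read 0, top #: go to s2, push A# → (s2, ε, A#)
All input consumed; M is in state s2.

s2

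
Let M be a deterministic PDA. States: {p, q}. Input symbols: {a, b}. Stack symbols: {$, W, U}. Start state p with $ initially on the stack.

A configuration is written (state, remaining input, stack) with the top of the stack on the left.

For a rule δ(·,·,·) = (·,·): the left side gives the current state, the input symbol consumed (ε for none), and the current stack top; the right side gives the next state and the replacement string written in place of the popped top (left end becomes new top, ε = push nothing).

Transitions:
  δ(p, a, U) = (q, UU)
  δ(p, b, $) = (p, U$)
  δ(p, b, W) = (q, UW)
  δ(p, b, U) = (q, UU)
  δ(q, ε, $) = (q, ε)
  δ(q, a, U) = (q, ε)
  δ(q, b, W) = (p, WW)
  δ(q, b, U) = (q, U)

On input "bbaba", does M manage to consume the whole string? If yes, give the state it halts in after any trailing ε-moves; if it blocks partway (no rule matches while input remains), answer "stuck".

(p, bbaba, $) ⊢ (p, baba, U$) ⊢ (q, aba, UU$) ⊢ (q, ba, U$) ⊢ (q, a, U$) ⊢ (q, ε, $) ⊢ (q, ε, ε)
All input consumed; M is in state q.

q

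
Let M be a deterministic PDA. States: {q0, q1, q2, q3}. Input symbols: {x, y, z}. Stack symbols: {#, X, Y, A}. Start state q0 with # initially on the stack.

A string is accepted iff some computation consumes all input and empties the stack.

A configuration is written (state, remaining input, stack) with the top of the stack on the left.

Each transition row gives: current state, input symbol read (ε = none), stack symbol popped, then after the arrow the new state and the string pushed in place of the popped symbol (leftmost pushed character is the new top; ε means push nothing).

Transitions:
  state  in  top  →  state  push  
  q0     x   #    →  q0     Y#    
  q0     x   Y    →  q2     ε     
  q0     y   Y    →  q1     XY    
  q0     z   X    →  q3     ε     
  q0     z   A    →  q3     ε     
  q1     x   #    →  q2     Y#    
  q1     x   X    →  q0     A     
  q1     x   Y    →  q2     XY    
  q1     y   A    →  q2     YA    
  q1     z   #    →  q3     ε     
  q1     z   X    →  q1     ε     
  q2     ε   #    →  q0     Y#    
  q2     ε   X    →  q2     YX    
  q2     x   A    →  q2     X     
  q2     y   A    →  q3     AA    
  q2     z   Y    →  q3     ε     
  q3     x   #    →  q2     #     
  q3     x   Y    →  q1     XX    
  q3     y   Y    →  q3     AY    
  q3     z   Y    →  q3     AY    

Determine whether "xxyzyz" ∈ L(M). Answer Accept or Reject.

(q0, xxyzyz, #) ⊢ (q0, xyzyz, Y#) ⊢ (q2, yzyz, #) ⊢ (q0, yzyz, Y#) ⊢ (q1, zyz, XY#) ⊢ (q1, yz, Y#)
No transition applies at (q1, yz, Y#); input not fully consumed.

Reject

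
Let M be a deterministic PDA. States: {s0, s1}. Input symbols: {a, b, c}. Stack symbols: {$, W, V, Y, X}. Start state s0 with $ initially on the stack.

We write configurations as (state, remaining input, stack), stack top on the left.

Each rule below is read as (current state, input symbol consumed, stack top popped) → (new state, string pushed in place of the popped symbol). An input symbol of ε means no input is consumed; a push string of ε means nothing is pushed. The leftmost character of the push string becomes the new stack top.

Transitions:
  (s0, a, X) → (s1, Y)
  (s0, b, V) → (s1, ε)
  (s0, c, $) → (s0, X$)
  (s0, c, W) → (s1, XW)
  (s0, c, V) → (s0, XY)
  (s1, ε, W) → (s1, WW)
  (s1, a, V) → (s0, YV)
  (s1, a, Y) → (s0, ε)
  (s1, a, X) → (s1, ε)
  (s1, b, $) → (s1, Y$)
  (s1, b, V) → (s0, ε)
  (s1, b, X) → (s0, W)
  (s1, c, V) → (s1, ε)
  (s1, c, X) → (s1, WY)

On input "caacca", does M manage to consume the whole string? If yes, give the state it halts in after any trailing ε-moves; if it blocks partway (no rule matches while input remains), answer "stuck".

(s0, caacca, $)
  read c, top $: go to s0, push X$ → (s0, aacca, X$)
  read a, top X: go to s1, push Y → (s1, acca, Y$)
  read a, top Y: go to s0, push ε → (s0, cca, $)
  read c, top $: go to s0, push X$ → (s0, ca, X$)
No transition for (s0, c, top X); M blocks with input ca remaining.

stuck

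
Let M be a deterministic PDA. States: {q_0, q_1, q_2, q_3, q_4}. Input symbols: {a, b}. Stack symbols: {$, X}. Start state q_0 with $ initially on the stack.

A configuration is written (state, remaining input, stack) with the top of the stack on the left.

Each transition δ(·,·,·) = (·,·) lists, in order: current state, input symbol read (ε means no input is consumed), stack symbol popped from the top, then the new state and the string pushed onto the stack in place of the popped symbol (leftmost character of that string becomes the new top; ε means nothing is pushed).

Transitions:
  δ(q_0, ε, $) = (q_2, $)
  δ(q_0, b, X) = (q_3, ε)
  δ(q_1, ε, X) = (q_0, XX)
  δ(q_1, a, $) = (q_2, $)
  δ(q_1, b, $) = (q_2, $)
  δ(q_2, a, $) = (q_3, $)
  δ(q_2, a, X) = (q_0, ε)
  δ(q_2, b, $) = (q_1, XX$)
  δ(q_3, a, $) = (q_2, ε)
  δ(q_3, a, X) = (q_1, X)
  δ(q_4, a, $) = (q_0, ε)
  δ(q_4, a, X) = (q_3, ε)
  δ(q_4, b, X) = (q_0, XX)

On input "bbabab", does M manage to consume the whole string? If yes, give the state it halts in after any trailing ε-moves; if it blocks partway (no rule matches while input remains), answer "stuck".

(q_0, bbabab, $)
  ε-move, top $: go to q_2, push $ → (q_2, bbabab, $)
  read b, top $: go to q_1, push XX$ → (q_1, babab, XX$)
  ε-move, top X: go to q_0, push XX → (q_0, babab, XXX$)
  read b, top X: go to q_3, push ε → (q_3, abab, XX$)
  read a, top X: go to q_1, push X → (q_1, bab, XX$)
  ε-move, top X: go to q_0, push XX → (q_0, bab, XXX$)
  read b, top X: go to q_3, push ε → (q_3, ab, XX$)
  read a, top X: go to q_1, push X → (q_1, b, XX$)
  ε-move, top X: go to q_0, push XX → (q_0, b, XXX$)
  read b, top X: go to q_3, push ε → (q_3, ε, XX$)
All input consumed; M is in state q_3.

q_3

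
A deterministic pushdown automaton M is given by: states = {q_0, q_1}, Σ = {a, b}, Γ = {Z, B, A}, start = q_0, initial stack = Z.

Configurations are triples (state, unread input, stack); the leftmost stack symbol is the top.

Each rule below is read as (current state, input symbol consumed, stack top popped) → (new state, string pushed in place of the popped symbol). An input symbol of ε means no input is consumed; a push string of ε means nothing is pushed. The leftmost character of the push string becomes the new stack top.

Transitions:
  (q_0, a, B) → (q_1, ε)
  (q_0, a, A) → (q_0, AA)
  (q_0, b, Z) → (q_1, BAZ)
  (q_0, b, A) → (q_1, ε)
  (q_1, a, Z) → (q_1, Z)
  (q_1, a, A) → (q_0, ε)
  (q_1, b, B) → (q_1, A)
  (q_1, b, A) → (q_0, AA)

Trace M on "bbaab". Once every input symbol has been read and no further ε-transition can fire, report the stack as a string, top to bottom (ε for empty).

(q_0, bbaab, Z)
  read b, top Z: go to q_1, push BAZ → (q_1, baab, BAZ)
  read b, top B: go to q_1, push A → (q_1, aab, AAZ)
  read a, top A: go to q_0, push ε → (q_0, ab, AZ)
  read a, top A: go to q_0, push AA → (q_0, b, AAZ)
  read b, top A: go to q_1, push ε → (q_1, ε, AZ)
All input consumed in state q_1 with stack AZ.

AZ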